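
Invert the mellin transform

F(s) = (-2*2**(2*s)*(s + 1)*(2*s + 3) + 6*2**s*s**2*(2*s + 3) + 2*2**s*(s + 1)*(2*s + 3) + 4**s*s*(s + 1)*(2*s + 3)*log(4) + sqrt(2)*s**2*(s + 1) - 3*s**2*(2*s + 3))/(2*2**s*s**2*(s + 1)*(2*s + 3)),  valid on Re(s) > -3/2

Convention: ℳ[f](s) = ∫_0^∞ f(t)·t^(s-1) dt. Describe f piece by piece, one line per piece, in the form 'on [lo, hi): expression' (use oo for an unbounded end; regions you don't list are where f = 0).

the 3 pieces separated at 1/2, 1 each add one integral
on [0, 1/2): add ∫ t**(3/2)·t^(s-1) dt
∫ over [1/2, 1) of 3*t·t^(s-1) joins the sum
the [1, 2) slice contributes ∫ log(t)·t^(s-1) dt

on [0, 1/2): t**(3/2)
on [1/2, 1): 3*t
on [1, 2): log(t)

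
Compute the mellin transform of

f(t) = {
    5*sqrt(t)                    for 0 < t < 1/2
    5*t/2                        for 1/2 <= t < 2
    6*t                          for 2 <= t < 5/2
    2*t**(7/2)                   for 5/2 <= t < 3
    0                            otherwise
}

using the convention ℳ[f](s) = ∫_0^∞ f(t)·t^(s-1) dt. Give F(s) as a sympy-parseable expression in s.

split f at 1/2, 2, 5/2: ℳ[f](s) collects 4 kernel integrals
for t in [0, 1/2): the term is ∫ 5*sqrt(t)·t^(s-1)
over [1/2, 2), the kernel integral of 5*t/2 enters the sum
for t in [2, 5/2): the term is ∫ 6*t·t^(s-1)
segment 5/2 to 3 holds 2*t**(7/2); add its integral

(-28*2**s*(2*s + 1)*(2*s + 7) - 125*2**(1/2 - s)*5**(s + 1/2)*(s + 1)*(2*s + 1) + 20*2**(1/2 - s)*(s + 1)*(2*s + 7) + 432*3**(s + 1/2)*(s + 1)*(2*s + 1) + 60*5**s*(2*s + 1)*(2*s + 7)/2**s - 5*(2*s + 1)*(2*s + 7)/2**s)/(4*(s + 1)*(2*s + 1)*(2*s + 7))
  Re(s) > -1/2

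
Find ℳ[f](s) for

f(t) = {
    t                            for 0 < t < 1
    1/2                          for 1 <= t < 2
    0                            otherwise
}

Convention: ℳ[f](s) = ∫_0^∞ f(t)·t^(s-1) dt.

(2**s*(s + 1) + s - 1)/(2*s*(s + 1))
  Re(s) > -1

cuts at 1: linearity sums the 2 kernel integrals
on [0, 1): add ∫ t·t^(s-1) dt
segment [1, 2) carries 1/2; integrate it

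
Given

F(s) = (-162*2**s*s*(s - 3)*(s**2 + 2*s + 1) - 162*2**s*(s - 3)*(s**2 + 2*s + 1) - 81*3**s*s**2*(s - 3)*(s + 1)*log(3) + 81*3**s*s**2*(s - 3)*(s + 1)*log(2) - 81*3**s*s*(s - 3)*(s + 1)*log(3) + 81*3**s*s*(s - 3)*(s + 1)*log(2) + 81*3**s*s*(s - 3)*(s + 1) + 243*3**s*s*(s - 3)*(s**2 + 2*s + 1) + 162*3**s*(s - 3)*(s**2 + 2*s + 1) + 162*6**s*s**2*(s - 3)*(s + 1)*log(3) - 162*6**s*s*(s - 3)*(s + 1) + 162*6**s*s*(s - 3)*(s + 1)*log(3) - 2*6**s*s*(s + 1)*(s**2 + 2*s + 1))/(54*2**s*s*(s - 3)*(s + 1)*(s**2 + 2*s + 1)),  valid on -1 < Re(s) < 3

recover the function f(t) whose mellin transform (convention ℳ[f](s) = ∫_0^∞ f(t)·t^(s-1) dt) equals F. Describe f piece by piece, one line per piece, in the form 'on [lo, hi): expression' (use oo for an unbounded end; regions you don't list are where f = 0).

cuts at 1, 3/2, 3: linearity sums the 4 kernel integrals
for t in [0, 1): the term is ∫ t·t^(s-1)
on [1, 3/2): add ∫ (t + 3)·t^(s-1) dt
segment 3/2 to 3 holds t*log(t); add its integral
piece [3, ∞): integrate t**(-3) against the kernel

on [0, 1): t
on [1, 3/2): t + 3
on [3/2, 3): t*log(t)
on [3, oo): t**(-3)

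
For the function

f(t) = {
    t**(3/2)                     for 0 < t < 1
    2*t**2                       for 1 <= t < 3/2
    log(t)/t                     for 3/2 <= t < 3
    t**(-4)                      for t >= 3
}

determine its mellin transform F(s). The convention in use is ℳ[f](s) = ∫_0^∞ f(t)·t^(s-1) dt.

the 4 pieces separated at 1, 3/2, 3 each add one integral
for t in [0, 1): the term is ∫ t**(3/2)·t^(s-1)
the [1, 3/2) slice contributes ∫ 2*t**2·t^(s-1) dt
∫ over [3/2, 3) of log(t)/t·t^(s-1) joins the sum
the [3, ∞) slice contributes ∫ t**(-4)·t^(s-1) dt

(324*2**s*(s - 4)*(s + 2)*(s**2 - 2*s + 1) - 324*2**s*(s - 4)*(2*s + 3)*(s**2 - 2*s + 1) - 108*3**s*s*(s - 4)*(s + 2)*(2*s + 3)*log(3) + 108*3**s*s*(s - 4)*(s + 2)*(2*s + 3)*log(2) - 108*3**s*(s - 4)*(s + 2)*(2*s + 3)*log(2) + 108*3**s*(s - 4)*(s + 2)*(2*s + 3) + 108*3**s*(s - 4)*(s + 2)*(2*s + 3)*log(3) + 729*3**s*(s - 4)*(2*s + 3)*(s**2 - 2*s + 1) + 54*6**s*s*(s - 4)*(s + 2)*(2*s + 3)*log(3) - 54*6**s*(s - 4)*(s + 2)*(2*s + 3)*log(3) - 54*6**s*(s - 4)*(s + 2)*(2*s + 3) - 2*6**s*(s + 2)*(2*s + 3)*(s**2 - 2*s + 1))/(162*2**s*(s - 4)*(s + 2)*(2*s + 3)*(s**2 - 2*s + 1))
  -3/2 < Re(s) < 4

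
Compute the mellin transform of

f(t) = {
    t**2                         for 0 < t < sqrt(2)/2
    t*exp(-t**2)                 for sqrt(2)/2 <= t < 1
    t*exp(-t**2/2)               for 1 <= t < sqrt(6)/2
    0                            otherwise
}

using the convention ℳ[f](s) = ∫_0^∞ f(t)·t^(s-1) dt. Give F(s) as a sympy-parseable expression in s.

invert the power substitution to get t on [0, 1/2); sqrt(t)*exp(-t) on [1/2, 1); sqrt(t)*exp(-t/2) on [1, 3/2)
back out the shared t-power: sqrt(t) on [0, 1/2); exp(-t) on [1/2, 1); exp(-t/2) on [1, 3/2)
the 3 pieces separated at sqrt(2)/2, 1 each add one integral
∫ over [0, sqrt(2)/2) of t**2·t^(s-1) joins the sum
piece [sqrt(2)/2, 1): integrate t*exp(-t**2) against the kernel
for t in [1, sqrt(6)/2): the term is ∫ t*exp(-t**2/2)·t^(s-1)

2**(-s/2 - 3/2)*(2**(s/2 + 1/2)*(s + 2)*uppergamma(s/2 + 1/2, 1/2) - 2**(s/2 + 1/2)*(s + 2)*uppergamma(s/2 + 1/2, 1) + 2**(s + 1)*(s + 2)*uppergamma(s/2 + 1/2, 1/2) - 2**(s + 1)*(s + 2)*uppergamma(s/2 + 1/2, 3/4) + sqrt(2))/(s + 2)
  Re(s) > -2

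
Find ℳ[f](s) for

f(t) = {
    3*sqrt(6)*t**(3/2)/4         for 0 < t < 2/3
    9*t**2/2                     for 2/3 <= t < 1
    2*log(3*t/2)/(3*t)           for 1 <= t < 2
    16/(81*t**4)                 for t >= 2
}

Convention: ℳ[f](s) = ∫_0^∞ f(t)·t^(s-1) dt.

(324*2**s*(s - 4)*(s + 2)*(s**2 - 2*s + 1) - 324*2**s*(s - 4)*(2*s + 3)*(s**2 - 2*s + 1) - 108*3**s*s*(s - 4)*(s + 2)*(2*s + 3)*log(3) + 108*3**s*s*(s - 4)*(s + 2)*(2*s + 3)*log(2) - 108*3**s*(s - 4)*(s + 2)*(2*s + 3)*log(2) + 108*3**s*(s - 4)*(s + 2)*(2*s + 3) + 108*3**s*(s - 4)*(s + 2)*(2*s + 3)*log(3) + 729*3**s*(s - 4)*(2*s + 3)*(s**2 - 2*s + 1) + 54*6**s*s*(s - 4)*(s + 2)*(2*s + 3)*log(3) - 54*6**s*(s - 4)*(s + 2)*(2*s + 3)*log(3) - 54*6**s*(s - 4)*(s + 2)*(2*s + 3) - 2*6**s*(s + 2)*(2*s + 3)*(s**2 - 2*s + 1))/(162*3**s*(s - 4)*(s + 2)*(2*s + 3)*(s**2 - 2*s + 1))
  -3/2 < Re(s) < 4

reversing the common scale on t: sqrt(2)*t**(3/2)/4 on [0, 2); t**2/2 on [2, 3); 2*log(t/2)/t on [3, 6); …
the common scale on t comes off first: t**(3/2) on [0, 1); 2*t**2 on [1, 3/2); log(t)/t on [3/2, 3); …
breakpoints 2/3, 1, 2: one integral from each of the 4 segments
∫ 3*sqrt(6)*t**(3/2)/4·t^(s-1) over [0, 2/3)
on [2/3, 1): add ∫ 9*t**2/2·t^(s-1) dt
piece [1, 2): integrate 2*log(3*t/2)/(3*t) against the kernel
over [2, ∞), the kernel integral of 16/(81*t**4) enters the sum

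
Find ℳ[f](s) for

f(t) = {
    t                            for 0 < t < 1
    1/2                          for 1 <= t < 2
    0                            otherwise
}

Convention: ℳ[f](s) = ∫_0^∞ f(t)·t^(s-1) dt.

linearity at 1 turns ℳ[f](s) into 2 summed integrals
segment [0, 1) carries t; integrate it
on [1, 2) integrate f = 1/2 against the kernel

(2**s*(s + 1) + s - 1)/(2*s*(s + 1))
  Re(s) > -1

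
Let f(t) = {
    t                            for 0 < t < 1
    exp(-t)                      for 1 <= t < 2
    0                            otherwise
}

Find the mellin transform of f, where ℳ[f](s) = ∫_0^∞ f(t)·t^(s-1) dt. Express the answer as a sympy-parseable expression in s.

integrate the 2 segments split at 1, then add the results
[0, 1) adds the kernel integral of t
for t in [1, 2): the term is ∫ exp(-t)·t^(s-1)

((s + 1)*uppergamma(s, 1) - (s + 1)*uppergamma(s, 2) + 1)/(s + 1)
  Re(s) > -1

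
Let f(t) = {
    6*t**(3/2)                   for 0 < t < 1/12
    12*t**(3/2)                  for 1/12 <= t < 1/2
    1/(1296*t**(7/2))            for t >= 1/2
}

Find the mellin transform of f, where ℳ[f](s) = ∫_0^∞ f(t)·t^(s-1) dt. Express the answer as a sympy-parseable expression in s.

back out the shared t-power: 6*t on [0, 1/12); 12*t on [1/12, 1/2); 1/(1296*t**4) on [1/2, ∞)
back out the common scale on t: 2*t on [0, 1/4); 4*t on [1/4, 3/2); 1/(16*t**4) on [3/2, ∞)
reversing the common scale on t: t on [0, 1/2); 2*t on [1/2, 3); t**(-4) on [3, ∞)
breakpoints 1/12, 1/2: one integral from each of the 3 segments
piece [0, 1/12): integrate 6*t**(3/2) against the kernel
[1/12, 1/2) adds the kernel integral of 12*t**(3/2)
the [1/2, ∞) slice contributes ∫ 1/(1296*t**(7/2))·t^(s-1) dt

3**(1/2 - s)*(972*6**(s + 1/2)*(2*s - 7) - 2*6**(s + 1/2)*(2*s + 3) - 162*s + 567)/(486*2**(2*s)*(2*s - 7)*(2*s + 3))
  -3/2 < Re(s) < 7/2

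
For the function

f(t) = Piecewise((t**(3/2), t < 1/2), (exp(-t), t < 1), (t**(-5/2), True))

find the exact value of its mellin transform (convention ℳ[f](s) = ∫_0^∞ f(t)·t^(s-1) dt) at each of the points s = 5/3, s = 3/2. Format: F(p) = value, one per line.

F(5/3) = -uppergamma(5/3, 1) + 3*2**(5/6)/152 + uppergamma(5/3, 1/2) + 6/5
F(3/2) = -exp(-1) - sqrt(pi)*erfc(1)/2 + sqrt(pi)*erfc(sqrt(2)/2)/2 + sqrt(2)*exp(-1/2)/2 + 25/24

f breaks at 1/2, 1 into 3 integrals to sum
the [0, 1/2) slice contributes ∫ t**(3/2)·t^(s-1) dt
between 1/2 and 1 the integrand is exp(-t)·t^(s-1)
∫ t**(-5/2)·t^(s-1) over [1, ∞)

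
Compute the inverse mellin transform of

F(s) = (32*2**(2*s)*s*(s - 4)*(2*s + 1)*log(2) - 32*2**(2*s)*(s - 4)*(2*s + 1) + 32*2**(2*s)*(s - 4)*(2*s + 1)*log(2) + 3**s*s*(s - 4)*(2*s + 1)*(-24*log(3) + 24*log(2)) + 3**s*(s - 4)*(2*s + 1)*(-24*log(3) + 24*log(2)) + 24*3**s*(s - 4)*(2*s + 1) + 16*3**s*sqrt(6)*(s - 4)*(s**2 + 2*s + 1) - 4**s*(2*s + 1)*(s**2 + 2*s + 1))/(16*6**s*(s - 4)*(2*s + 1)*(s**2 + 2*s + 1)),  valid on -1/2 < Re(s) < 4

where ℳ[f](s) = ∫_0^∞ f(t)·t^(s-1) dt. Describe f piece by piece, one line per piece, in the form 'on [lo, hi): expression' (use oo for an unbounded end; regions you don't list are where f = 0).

back out the common scale on t: sqrt(t) on [0, 3/2); t*log(t) on [3/2, 2); t**(-4) on [2, ∞)
treat the 3 regions marked off by 1/2, 2/3 separately and sum
piece [0, 1/2): integrate sqrt(3)*sqrt(t) against the kernel
[1/2, 2/3) adds the kernel integral of 3*t*log(3*t)
[2/3, ∞) adds the kernel integral of 1/(81*t**4)

on [0, 1/2): sqrt(3)*sqrt(t)
on [1/2, 2/3): 3*t*log(3*t)
on [2/3, oo): 1/(81*t**4)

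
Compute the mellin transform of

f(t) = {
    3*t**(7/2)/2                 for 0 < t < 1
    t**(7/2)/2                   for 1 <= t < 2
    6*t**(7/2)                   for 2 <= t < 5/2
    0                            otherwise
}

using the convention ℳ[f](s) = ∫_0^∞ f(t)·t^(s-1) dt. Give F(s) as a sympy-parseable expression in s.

(-11*2**(s + 7/2) + 12*(5/2)**(s + 7/2) + 2)/(2*s + 7)
  Re(s) > -7/2

split f at 1, 2: ℳ[f](s) collects 3 kernel integrals
the [0, 1) slice contributes ∫ 3*t**(7/2)/2·t^(s-1) dt
on [1, 2): add ∫ t**(7/2)/2·t^(s-1) dt
[2, 5/2) adds the kernel integral of 6*t**(7/2)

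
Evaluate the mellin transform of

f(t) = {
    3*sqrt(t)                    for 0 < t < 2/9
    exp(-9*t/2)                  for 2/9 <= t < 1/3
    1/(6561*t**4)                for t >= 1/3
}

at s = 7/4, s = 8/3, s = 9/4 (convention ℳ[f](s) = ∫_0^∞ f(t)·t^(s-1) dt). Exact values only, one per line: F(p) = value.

reversing the common scale on t: sqrt(3)*sqrt(t) on [0, 2/3); exp(-3*t/2) on [2/3, 1); 1/(81*t**4) on [1, ∞)
strip the common scale on t: sqrt(t) on [0, 2); exp(-t/2) on [2, 3); t**(-4) on [3, ∞)
breakpoints 2/9, 1/3: one integral from each of the 3 segments
segment 0 to 2/9 holds 3*sqrt(t); add its integral
on [2/9, 1/3) integrate f = exp(-9*t/2) against the kernel
piece [1/3, ∞): integrate 1/(6561*t**4) against the kernel

F(7/4) = 2*sqrt(3)*(-243*2**(3/4)*uppergamma(7/4, 3/2) + 2*3**(3/4) + 243*2**(3/4)*uppergamma(7/4, 1) + 216*2**(1/4))/19683
F(8/3) = 3**(2/3)*(-912*2**(2/3)*uppergamma(8/3, 3/2) + 19*3**(2/3) + 576*2**(1/6) + 912*2**(2/3)*uppergamma(8/3, 1))/166212
F(9/4) = 4*sqrt(3)*(-693*2**(1/4)*uppergamma(9/4, 3/2) + 11*3**(1/4) + 252*2**(3/4) + 693*2**(1/4)*uppergamma(9/4, 1))/168399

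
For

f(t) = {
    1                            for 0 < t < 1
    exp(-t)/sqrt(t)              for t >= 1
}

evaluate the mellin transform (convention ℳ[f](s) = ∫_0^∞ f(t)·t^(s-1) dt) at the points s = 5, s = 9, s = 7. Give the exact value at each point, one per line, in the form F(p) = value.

F(5) = (E*(16 + 525*sqrt(pi)*erfc(1)) + 2110)*exp(-1)/80
F(9) = (E*(256 + 18243225*sqrt(pi)*erfc(1)) + 74070054)*exp(-1)/2304
F(7) = (E*(64 + 72765*sqrt(pi)*erfc(1)) + 295358)*exp(-1)/448

invert the shared t-power to get t on [0, 1); sqrt(t)*exp(-t) on [1, ∞)
strip the shared t-power: sqrt(t) on [0, 1); exp(-t) on [1, ∞)
linearity at 1 turns ℳ[f](s) into 2 summed integrals
piece [0, 1): integrate 1 against the kernel
on [1, ∞) integrate f = exp(-t)/sqrt(t) against the kernel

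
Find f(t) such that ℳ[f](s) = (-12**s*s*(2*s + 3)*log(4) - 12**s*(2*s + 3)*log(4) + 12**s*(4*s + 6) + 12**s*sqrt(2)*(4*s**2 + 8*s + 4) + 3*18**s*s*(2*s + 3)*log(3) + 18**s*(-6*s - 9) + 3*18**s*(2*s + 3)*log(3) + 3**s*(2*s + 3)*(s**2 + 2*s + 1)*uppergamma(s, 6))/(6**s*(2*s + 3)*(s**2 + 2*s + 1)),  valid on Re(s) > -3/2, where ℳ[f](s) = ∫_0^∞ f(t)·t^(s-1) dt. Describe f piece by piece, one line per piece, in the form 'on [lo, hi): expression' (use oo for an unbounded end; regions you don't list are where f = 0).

decompose at 2, 3; ℳ[f](s) sums the 3 pieces' integrals
over [0, 2), the kernel integral of t**(3/2) enters the sum
over [2, 3), the kernel integral of t*log(t) enters the sum
piece [3, ∞): integrate exp(-2*t) against the kernel

on [0, 2): t**(3/2)
on [2, 3): t*log(t)
on [3, oo): exp(-2*t)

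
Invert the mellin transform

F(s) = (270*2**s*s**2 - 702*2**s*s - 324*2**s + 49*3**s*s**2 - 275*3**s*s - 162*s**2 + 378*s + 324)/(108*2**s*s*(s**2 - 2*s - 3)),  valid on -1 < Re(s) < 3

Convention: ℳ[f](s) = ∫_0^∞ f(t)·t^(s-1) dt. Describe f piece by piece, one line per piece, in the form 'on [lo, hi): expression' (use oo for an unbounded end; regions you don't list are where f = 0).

the 4 pieces separated at 1/2, 1, 3/2 each add one integral
for t in [0, 1/2): the term is ∫ t·t^(s-1)
for t in [1/2, 1): the term is ∫ (2*t + 1)·t^(s-1)
on [1, 3/2) integrate f = t/2 against the kernel
on [3/2, ∞) integrate f = t**(-3) against the kernel

on [0, 1/2): t
on [1/2, 1): 2*t + 1
on [1, 3/2): t/2
on [3/2, oo): t**(-3)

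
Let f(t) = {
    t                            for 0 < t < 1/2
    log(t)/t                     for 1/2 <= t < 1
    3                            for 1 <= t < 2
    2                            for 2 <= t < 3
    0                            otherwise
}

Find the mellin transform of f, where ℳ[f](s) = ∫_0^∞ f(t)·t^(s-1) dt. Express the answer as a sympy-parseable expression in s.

(2*2**(2*s)*(s + 1)*(s**2 - 2*s + 1) - 2*2**s*s*(s + 1) - 6*2**s*(s + 1)*(s**2 - 2*s + 1) + 4*6**s*(s + 1)*(s**2 - 2*s + 1) + 4*s**2*(s + 1)*log(2) - 4*s*(s + 1)*log(2) + 4*s*(s + 1) + s*(s**2 - 2*s + 1))/(2*2**s*s*(s + 1)*(s**2 - 2*s + 1))
  Re(s) > -1

breakpoints 1/2, 1, 2: one integral from each of the 4 segments
∫ over [0, 1/2) of t·t^(s-1) joins the sum
[1/2, 1) adds the kernel integral of log(t)/t
segment [1, 2) carries 3; integrate it
segment [2, 3) carries 2; integrate it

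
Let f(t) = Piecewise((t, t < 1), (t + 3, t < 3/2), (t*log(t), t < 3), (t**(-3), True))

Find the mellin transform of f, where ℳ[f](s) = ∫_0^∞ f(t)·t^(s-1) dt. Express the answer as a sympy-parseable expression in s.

(-162*2**s*s*(s - 3)*(s**2 + 2*s + 1) - 162*2**s*(s - 3)*(s**2 + 2*s + 1) - 81*3**s*s**2*(s - 3)*(s + 1)*log(3) + 81*3**s*s**2*(s - 3)*(s + 1)*log(2) - 81*3**s*s*(s - 3)*(s + 1)*log(3) + 81*3**s*s*(s - 3)*(s + 1)*log(2) + 81*3**s*s*(s - 3)*(s + 1) + 243*3**s*s*(s - 3)*(s**2 + 2*s + 1) + 162*3**s*(s - 3)*(s**2 + 2*s + 1) + 162*6**s*s**2*(s - 3)*(s + 1)*log(3) - 162*6**s*s*(s - 3)*(s + 1) + 162*6**s*s*(s - 3)*(s + 1)*log(3) - 2*6**s*s*(s + 1)*(s**2 + 2*s + 1))/(54*2**s*s*(s - 3)*(s + 1)*(s**2 + 2*s + 1))
  -1 < Re(s) < 3

summing 4 kernel integrals split by 1, 3/2, 3 yields ℳ[f](s)
for t in [0, 1): the term is ∫ t·t^(s-1)
∫ over [1, 3/2) of (t + 3)·t^(s-1) joins the sum
∫ t*log(t)·t^(s-1) over [3/2, 3)
piece [3, ∞): integrate t**(-3) against the kernel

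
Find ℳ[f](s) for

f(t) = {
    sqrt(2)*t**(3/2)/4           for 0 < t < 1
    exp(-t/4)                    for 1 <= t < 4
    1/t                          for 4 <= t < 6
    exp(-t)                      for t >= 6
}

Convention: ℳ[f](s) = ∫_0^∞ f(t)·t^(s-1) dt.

2**s*(12*24**s*(s - 1)*(2*s + 3)*uppergamma(s, 1/4) - 12*24**s*(s - 1)*(2*s + 3)*uppergamma(s, 1) - 3*24**s*(2*s + 3) + 2*36**s*(2*s + 3) + 12*6**s*(s - 1)*(2*s + 3)*uppergamma(s, 6) + 6*sqrt(2)*6**s*(s - 1))/(12*12**s*(s - 1)*(2*s + 3))
  Re(s) > -3/2

the common scale on t comes off first: t**(3/2) on [0, 1/2); exp(-t/2) on [1/2, 2); 1/(2*t) on [2, 3); …
linearity at 1, 4, 6 turns ℳ[f](s) into 4 summed integrals
on [0, 1) integrate f = sqrt(2)*t**(3/2)/4 against the kernel
the [1, 4) slice contributes ∫ exp(-t/4)·t^(s-1) dt
[4, 6) adds the kernel integral of 1/t
over [6, ∞), the kernel integral of exp(-t) enters the sum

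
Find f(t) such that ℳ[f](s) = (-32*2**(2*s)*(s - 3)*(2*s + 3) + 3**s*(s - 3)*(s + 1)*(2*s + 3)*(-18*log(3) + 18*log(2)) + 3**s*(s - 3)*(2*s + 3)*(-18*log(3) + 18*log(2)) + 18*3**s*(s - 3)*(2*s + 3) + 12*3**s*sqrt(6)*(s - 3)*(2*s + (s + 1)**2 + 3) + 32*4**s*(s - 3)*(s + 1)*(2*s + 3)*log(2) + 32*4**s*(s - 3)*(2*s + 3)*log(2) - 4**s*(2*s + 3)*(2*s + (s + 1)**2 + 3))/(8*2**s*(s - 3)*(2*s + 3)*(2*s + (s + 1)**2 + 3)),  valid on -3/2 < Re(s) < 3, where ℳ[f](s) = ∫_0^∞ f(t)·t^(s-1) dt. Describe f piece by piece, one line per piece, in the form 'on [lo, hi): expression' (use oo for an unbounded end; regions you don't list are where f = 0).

back out the shared t-power: sqrt(t) on [0, 3/2); t*log(t) on [3/2, 2); t**(-4) on [2, ∞)
cuts at 3/2, 2: linearity sums the 3 kernel integrals
on [0, 3/2) integrate f = t**(3/2) against the kernel
segment [3/2, 2) carries t**2*log(t); integrate it
segment [2, ∞) carries t**(-3); integrate it

on [0, 3/2): t**(3/2)
on [3/2, 2): t**2*log(t)
on [2, oo): t**(-3)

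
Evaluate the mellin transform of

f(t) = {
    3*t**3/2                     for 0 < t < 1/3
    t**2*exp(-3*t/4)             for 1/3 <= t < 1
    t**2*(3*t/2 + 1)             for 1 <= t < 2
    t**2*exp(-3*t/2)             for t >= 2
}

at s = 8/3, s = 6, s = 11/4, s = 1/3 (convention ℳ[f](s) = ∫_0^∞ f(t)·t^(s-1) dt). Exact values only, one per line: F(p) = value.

strip the shared t-power: 3*t/2 on [0, 1/3); exp(-3*t/4) on [1/3, 1); 3*t/2 + 1 on [1, 2); …
the common scale on t comes off first: t on [0, 1/2); exp(-t/2) on [1/2, 3/2); t + 1 on [3/2, 3); …
slice at 1/3, 1, 2, transform all 4 pieces, and sum them
∫ 3*t**3/2·t^(s-1) over [0, 1/3)
the [1/3, 1) slice contributes ∫ t**2*exp(-3*t/4)·t^(s-1) dt
between 1 and 2 the integrand is t**2*(3*t/2 + 1)·t^(s-1)
the [2, ∞) slice contributes ∫ t**2*exp(-3*t/2)·t^(s-1) dt

F(8/3) = 3**(1/3)*(-121856*2**(1/3)*uppergamma(14/3, 3/4) - 9234*3**(2/3) + 21 + 3808*2**(2/3)*uppergamma(14/3, 3) + 229392*6**(2/3) + 121856*2**(1/3)*uppergamma(14/3, 1/4))/57834
F(6) = -77694140*exp(-3/4)/729 + 55289551/472392 + 2845184*exp(-3)/729 + 424115444*exp(-1/4)/6561
F(11/4) = 2*3**(1/4)*(-111872*sqrt(2)*uppergamma(19/4, 3/4) - 8343*3**(3/4) + 19 + 3496*2**(3/4)*uppergamma(19/4, 3) + 207360*6**(3/4) + 111872*sqrt(2)*uppergamma(19/4, 1/4))/106191
F(1/3) = 3**(2/3)*(-2240*2**(2/3)*uppergamma(7/3, 3/4) - 1107*3**(1/3) + 21 + 560*2**(1/3)*uppergamma(7/3, 3) + 2240*2**(2/3)*uppergamma(7/3, 1/4) + 6696*6**(1/3))/3780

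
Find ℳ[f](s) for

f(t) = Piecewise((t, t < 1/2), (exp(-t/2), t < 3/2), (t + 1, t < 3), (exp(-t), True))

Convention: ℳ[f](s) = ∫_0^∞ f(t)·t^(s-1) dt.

(2*2**s*s*(s + 1)*uppergamma(s, 3) - 5*3**s*s - 2*3**s + 2*4**s*s*(s + 1)*uppergamma(s, 1/4) - 2*4**s*s*(s + 1)*uppergamma(s, 3/4) + 8*6**s*s + 2*6**s + s)/(2*2**s*s*(s + 1))
  Re(s) > -1

summing 4 kernel integrals split by 1/2, 3/2, 3 yields ℳ[f](s)
∫ t·t^(s-1) over [0, 1/2)
[1/2, 3/2) adds the kernel integral of exp(-t/2)
the [3/2, 3) slice contributes ∫ (t + 1)·t^(s-1) dt
for t in [3, ∞): the term is ∫ exp(-t)·t^(s-1)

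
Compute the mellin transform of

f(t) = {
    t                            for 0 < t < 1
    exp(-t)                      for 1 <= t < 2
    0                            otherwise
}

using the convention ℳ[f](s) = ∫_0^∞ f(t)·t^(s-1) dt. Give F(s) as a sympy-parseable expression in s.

integrate the 2 segments split at 1, then add the results
segment 0 to 1 holds t; add its integral
[1, 2) adds the kernel integral of exp(-t)

((s + 1)*uppergamma(s, 1) - (s + 1)*uppergamma(s, 2) + 1)/(s + 1)
  Re(s) > -1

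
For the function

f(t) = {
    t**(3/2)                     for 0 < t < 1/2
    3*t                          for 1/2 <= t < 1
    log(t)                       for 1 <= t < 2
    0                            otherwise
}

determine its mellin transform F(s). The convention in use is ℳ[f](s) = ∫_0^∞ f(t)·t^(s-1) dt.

cuts at 1/2, 1: linearity sums the 3 kernel integrals
segment 0 to 1/2 holds t**(3/2); add its integral
segment [1/2, 1) carries 3*t; integrate it
over [1, 2), the kernel integral of log(t) enters the sum

(-2*2**(2*s)*(s + 1)*(2*s + 3) + 6*2**s*s**2*(2*s + 3) + 2*2**s*(s + 1)*(2*s + 3) + 4**s*s*(s + 1)*(2*s + 3)*log(4) + sqrt(2)*s**2*(s + 1) - 3*s**2*(2*s + 3))/(2*2**s*s**2*(s + 1)*(2*s + 3))
  Re(s) > -3/2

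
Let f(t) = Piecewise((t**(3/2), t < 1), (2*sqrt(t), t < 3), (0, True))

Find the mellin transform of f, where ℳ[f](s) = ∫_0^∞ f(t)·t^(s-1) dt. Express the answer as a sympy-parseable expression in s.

(4*sqrt(3)*3**s*(2*s + 3) - 4*s - 10)/((2*s + 1)*(2*s + 3))
  Re(s) > -3/2

treat the 2 regions marked off by 1 separately and sum
[0, 1) adds the kernel integral of t**(3/2)
[1, 3) adds the kernel integral of 2*sqrt(t)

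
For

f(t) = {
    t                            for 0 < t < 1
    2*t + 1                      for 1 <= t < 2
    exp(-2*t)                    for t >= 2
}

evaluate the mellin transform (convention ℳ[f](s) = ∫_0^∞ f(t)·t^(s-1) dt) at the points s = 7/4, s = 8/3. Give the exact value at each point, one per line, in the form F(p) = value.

F(7/4) = -72/77 + 2**(1/4)*uppergamma(7/4, 4)/4 + 312*2**(3/4)/77
F(8/3) = -57/88 + 2**(1/3)*uppergamma(8/3, 4)/8 + 129*2**(2/3)/22

slice at 1, 2, transform all 3 pieces, and sum them
the [0, 1) slice contributes ∫ t·t^(s-1) dt
∫ over [1, 2) of (2*t + 1)·t^(s-1) joins the sum
∫ over [2, ∞) of exp(-2*t)·t^(s-1) joins the sum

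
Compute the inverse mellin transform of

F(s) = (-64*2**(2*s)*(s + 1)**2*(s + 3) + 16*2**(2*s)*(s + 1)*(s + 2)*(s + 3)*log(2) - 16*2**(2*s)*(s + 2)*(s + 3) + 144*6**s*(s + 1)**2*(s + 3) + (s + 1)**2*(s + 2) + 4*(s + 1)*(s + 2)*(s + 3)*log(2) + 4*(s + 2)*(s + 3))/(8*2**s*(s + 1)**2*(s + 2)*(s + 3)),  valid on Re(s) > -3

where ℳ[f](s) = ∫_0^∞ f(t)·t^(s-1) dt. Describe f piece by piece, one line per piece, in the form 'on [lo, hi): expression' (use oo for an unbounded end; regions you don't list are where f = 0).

peel off the shared t-power: t**2 on [0, 1/2); log(t) on [1/2, 2); 2*t on [2, 3)
summing 3 kernel integrals split by 1/2, 2 yields ℳ[f](s)
for t in [0, 1/2): the term is ∫ t**3·t^(s-1)
∫ t*log(t)·t^(s-1) over [1/2, 2)
segment 2 to 3 holds 2*t**2; add its integral

on [0, 1/2): t**3
on [1/2, 2): t*log(t)
on [2, 3): 2*t**2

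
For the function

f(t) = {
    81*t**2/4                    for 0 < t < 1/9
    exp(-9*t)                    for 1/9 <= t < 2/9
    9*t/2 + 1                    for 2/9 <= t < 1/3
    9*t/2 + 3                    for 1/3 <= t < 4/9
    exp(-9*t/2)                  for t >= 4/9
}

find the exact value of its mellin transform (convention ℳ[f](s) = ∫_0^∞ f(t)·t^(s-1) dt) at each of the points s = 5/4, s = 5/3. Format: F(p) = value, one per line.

F(5/4) = sqrt(3)*(-2808*3**(1/4) - 1456*2**(1/4) - 585*uppergamma(5/4, 2) + 45 + 1170*2**(1/4)*uppergamma(5/4, 2) + 585*uppergamma(5/4, 1) + 7696*sqrt(2))/15795
F(5/3) = 3**(2/3)*(-792*3**(2/3) - 429*2**(2/3) - 220*uppergamma(5/3, 2) + 15 + 220*uppergamma(5/3, 1) + 440*2**(2/3)*uppergamma(5/3, 2) + 4488*2**(1/3))/17820

the common scale on t comes off first: 9*t**2/4 on [0, 1/3); exp(-3*t) on [1/3, 2/3); 3*t/2 + 1 on [2/3, 1); …
invert the common scale on t to get t**2 on [0, 1/2); exp(-2*t) on [1/2, 1); t + 1 on [1, 3/2); …
cuts at 1/9, 2/9, 1/3, 4/9: linearity sums the 5 kernel integrals
segment 0 to 1/9 holds 81*t**2/4; add its integral
piece [1/9, 2/9): integrate exp(-9*t) against the kernel
on [2/9, 1/3) integrate f = (9*t/2 + 1) against the kernel
piece [1/3, 4/9): integrate (9*t/2 + 3) against the kernel
piece [4/9, ∞): integrate exp(-9*t/2) against the kernel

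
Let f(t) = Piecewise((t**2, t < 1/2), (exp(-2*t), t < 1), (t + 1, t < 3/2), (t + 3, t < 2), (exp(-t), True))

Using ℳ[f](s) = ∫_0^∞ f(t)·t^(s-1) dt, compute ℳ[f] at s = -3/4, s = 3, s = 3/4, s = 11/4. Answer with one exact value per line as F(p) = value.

F(-3/4) = 2**(3/4)*(-4*2**(1/4)/3 - uppergamma(-3/4, 2) + 2**(1/4)*uppergamma(-3/4, 2)/2 + uppergamma(-3/4, 1) + 1/5 + 8*3**(1/4)/9 + sqrt(2))
F(3) = (300*E + 4200 + 4403*exp(2))*exp(-2)/480
F(3/4) = 2**(1/4)*(-616*3**(3/4) - 440*2**(3/4) - 231*uppergamma(3/4, 2) + 21 + 231*2**(3/4)*uppergamma(3/4, 2) + 231*uppergamma(3/4, 1) + 2376*sqrt(2))/462
F(11/4) = 2**(1/4)*(-20520*3**(3/4) - 7904*2**(3/4) - 3135*uppergamma(11/4, 2) + 165 + 3135*uppergamma(11/4, 1) + 12540*2**(3/4)*uppergamma(11/4, 2) + 162944*sqrt(2))/25080

split f at 1/2, 1, 3/2, 2: ℳ[f](s) collects 5 kernel integrals
piece [0, 1/2): integrate t**2 against the kernel
segment 1/2 to 1 holds exp(-2*t); add its integral
[1, 3/2) adds the kernel integral of (t + 1)
∫ over [3/2, 2) of (t + 3)·t^(s-1) joins the sum
for t in [2, ∞): the term is ∫ exp(-t)·t^(s-1)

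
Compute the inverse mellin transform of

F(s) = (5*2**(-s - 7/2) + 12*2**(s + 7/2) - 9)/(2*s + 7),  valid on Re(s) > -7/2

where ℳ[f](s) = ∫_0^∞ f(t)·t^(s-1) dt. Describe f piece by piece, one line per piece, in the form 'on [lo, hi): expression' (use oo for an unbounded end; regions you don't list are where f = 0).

on [0, 1/2): 4*t**(7/2)
on [1/2, 1): 3*t**(7/2)/2
on [1, 2): 6*t**(7/2)

f breaks at 1/2, 1 into 3 integrals to sum
for t in [0, 1/2): the term is ∫ 4*t**(7/2)·t^(s-1)
segment [1/2, 1) carries 3*t**(7/2)/2; integrate it
over [1, 2), the kernel integral of 6*t**(7/2) enters the sum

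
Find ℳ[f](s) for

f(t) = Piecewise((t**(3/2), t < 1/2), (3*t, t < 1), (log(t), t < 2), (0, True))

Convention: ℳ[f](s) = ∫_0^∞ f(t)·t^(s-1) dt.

f breaks at 1/2, 1 into 3 integrals to sum
on [0, 1/2): add ∫ t**(3/2)·t^(s-1) dt
the [1/2, 1) slice contributes ∫ 3*t·t^(s-1) dt
∫ log(t)·t^(s-1) over [1, 2)

(-2*2**(2*s)*(s + 1)*(2*s + 3) + 6*2**s*s**2*(2*s + 3) + 2*2**s*(s + 1)*(2*s + 3) + 4**s*s*(s + 1)*(2*s + 3)*log(4) + sqrt(2)*s**2*(s + 1) - 3*s**2*(2*s + 3))/(2*2**s*s**2*(s + 1)*(2*s + 3))
  Re(s) > -3/2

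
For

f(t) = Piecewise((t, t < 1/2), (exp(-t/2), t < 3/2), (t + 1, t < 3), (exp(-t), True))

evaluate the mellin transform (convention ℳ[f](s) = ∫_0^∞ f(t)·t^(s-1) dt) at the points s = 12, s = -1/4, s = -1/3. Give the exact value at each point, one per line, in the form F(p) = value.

breakpoints 1/2, 3/2, 3: one integral from each of the 4 segments
∫ over [0, 1/2) of t·t^(s-1) joins the sum
∫ exp(-t/2)·t^(s-1) over [1/2, 3/2)
the [3/2, 3) slice contributes ∫ (t + 1)·t^(s-1) dt
segment [3, ∞) carries exp(-t); integrate it

F(12) = -354434904271143*exp(-3/4)/1024 + 35548619933/212992 + 801693126*exp(-3) + 214975636319885*exp(-1/4)/1024
F(-1/4) = 2**(1/4)*(-3*sqrt(2)*uppergamma(-1/4, 3/4) + 3*2**(3/4)*uppergamma(-1/4, 3) + 4 + 3*sqrt(2)*uppergamma(-1/4, 1/4) + 4*3**(3/4))/6
F(-1/3) = 2**(1/3)*(-2*2**(1/3)*uppergamma(-1/3, 3/4) + 2*2**(2/3)*uppergamma(-1/3, 3) + 3**(2/3) + 3 + 2*2**(1/3)*uppergamma(-1/3, 1/4) + 6**(2/3))/4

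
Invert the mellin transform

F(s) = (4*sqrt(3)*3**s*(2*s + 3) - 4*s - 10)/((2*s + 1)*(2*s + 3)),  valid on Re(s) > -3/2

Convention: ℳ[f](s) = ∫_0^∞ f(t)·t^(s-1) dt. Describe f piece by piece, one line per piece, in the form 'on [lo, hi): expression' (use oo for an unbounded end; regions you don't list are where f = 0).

on [0, 1): t**(3/2)
on [1, 3): 2*sqrt(t)

cuts at 1: linearity sums the 2 kernel integrals
over [0, 1), the kernel integral of t**(3/2) enters the sum
on [1, 3) integrate f = 2*sqrt(t) against the kernel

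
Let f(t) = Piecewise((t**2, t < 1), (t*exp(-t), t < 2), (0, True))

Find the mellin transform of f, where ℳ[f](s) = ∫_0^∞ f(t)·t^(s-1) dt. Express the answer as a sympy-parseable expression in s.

peel off the shared t-power: t on [0, 1); exp(-t) on [1, 2)
treat the 2 regions marked off by 1 separately and sum
segment 0 to 1 holds t**2; add its integral
∫ over [1, 2) of t*exp(-t)·t^(s-1) joins the sum

((s + 2)*uppergamma(s + 1, 1) - (s + 2)*uppergamma(s + 1, 2) + 1)/(s + 2)
  Re(s) > -2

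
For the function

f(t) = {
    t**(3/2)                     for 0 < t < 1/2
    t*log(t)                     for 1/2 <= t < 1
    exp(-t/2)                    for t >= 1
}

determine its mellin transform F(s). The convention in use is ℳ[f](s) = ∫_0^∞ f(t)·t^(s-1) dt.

split f at 1/2, 1: ℳ[f](s) collects 3 kernel integrals
[0, 1/2) adds the kernel integral of t**(3/2)
[1/2, 1) adds the kernel integral of t*log(t)
on [1, ∞) integrate f = exp(-t/2) against the kernel

(2*2**(2*s)*(2*s + 3)*(s**2 + 2*s + 1)*uppergamma(s, 1/2) - 2*2**s*(2*s + 3) + s*(2*s + 3)*log(2) + 2*s + (2*s + 3)*log(2) + sqrt(2)*(s**2 + 2*s + 1) + 3)/(2*2**s*(2*s + 3)*(s**2 + 2*s + 1))
  Re(s) > -3/2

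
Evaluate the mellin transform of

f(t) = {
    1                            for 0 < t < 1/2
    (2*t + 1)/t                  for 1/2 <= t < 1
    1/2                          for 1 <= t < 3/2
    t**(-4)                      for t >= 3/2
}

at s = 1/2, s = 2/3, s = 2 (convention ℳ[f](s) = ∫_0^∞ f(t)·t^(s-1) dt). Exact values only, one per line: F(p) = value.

strip the shared t-power: t on [0, 1/2); 2*t + 1 on [1/2, 1); t/2 on [1, 3/2); …
slice at 1/2, 1, 3/2, transform all 4 pieces, and sum them
on [0, 1/2) integrate f = 1 against the kernel
on [1/2, 1) integrate f = (2*t + 1)/t against the kernel
segment 1 to 3/2 holds 1/2; add its integral
between 3/2 and ∞ the integrand is t**(-4)·t^(s-1)

F(1/2) = 1 + 599*sqrt(6)/1134 + sqrt(2)
F(2/3) = 2**(1/3)*(-405*2**(2/3) + 437*3**(2/3) + 2430)/1080
F(2) = 275/144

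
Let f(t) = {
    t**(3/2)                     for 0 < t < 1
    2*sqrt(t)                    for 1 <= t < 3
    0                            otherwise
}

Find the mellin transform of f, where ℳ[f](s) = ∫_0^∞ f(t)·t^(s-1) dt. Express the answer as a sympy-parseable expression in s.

(4*sqrt(3)*3**s*(2*s + 3) - 4*s - 10)/((2*s + 1)*(2*s + 3))
  Re(s) > -3/2

treat the 2 regions marked off by 1 separately and sum
[0, 1) adds the kernel integral of t**(3/2)
between 1 and 3 the integrand is 2*sqrt(t)·t^(s-1)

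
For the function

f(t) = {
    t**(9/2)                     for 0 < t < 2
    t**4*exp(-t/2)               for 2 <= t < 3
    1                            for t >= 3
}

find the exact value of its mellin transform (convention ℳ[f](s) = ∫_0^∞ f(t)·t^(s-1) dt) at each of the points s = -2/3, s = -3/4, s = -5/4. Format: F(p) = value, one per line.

strip the power substitution: t**(9/4) on [0, 4); t**2*exp(-sqrt(t)/2) on [4, 9); 1 on [9, ∞)
undo the shared t-power: t**(1/4) on [0, 4); exp(-sqrt(t)/2) on [4, 9); t**(-2) on [9, ∞)
remove the power substitution first: sqrt(t) on [0, 2); exp(-t/2) on [2, 3); t**(-4) on [3, ∞)
slice at 2, 3, transform all 3 pieces, and sum them
piece [0, 2): integrate t**(9/2) against the kernel
on [2, 3) integrate f = t**4*exp(-t/2) against the kernel
segment 3 to ∞ holds 1; add its integral

F(-2/3) = -8*2**(1/3)*uppergamma(10/3, 3/2) + 3**(1/3)/2 + 48*2**(5/6)/23 + 8*2**(1/3)*uppergamma(10/3, 1)
F(-3/4) = -8*2**(1/4)*uppergamma(13/4, 3/2) + 4*3**(1/4)/9 + 32*2**(3/4)/15 + 8*2**(1/4)*uppergamma(13/4, 1)
F(-5/4) = -4*2**(3/4)*uppergamma(11/4, 3/2) + 4*3**(3/4)/45 + 32*2**(1/4)/13 + 4*2**(3/4)*uppergamma(11/4, 1)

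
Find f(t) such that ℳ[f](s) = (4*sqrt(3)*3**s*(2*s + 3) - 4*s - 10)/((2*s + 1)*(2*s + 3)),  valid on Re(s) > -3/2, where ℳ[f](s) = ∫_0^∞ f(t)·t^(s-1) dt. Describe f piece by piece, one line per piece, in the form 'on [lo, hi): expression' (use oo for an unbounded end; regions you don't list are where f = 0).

on [0, 1): t**(3/2)
on [1, 3): 2*sqrt(t)

f breaks at 1 into 2 integrals to sum
the [0, 1) slice contributes ∫ t**(3/2)·t^(s-1) dt
segment 1 to 3 holds 2*sqrt(t); add its integral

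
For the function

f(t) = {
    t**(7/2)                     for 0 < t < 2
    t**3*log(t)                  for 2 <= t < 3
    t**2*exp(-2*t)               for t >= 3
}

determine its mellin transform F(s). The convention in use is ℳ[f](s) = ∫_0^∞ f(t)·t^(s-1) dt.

invert the shared t-power to get t**(3/2) on [0, 2); t*log(t) on [2, 3); exp(-2*t) on [3, ∞)
treat the 3 regions marked off by 2, 3 separately and sum
segment [0, 2) carries t**(7/2); integrate it
on [2, 3): add ∫ t**3*log(t)·t^(s-1) dt
over [3, ∞), the kernel integral of t**2*exp(-2*t) enters the sum

6**(-s - 2)*(-2*12**(s + 2)*(s + 2)*(2*s + 7)*log(2) - 2*12**(s + 2)*(2*s + 7)*log(2) + 2*12**(s + 2)*(2*s + 7) + 4*12**(s + 2)*sqrt(2)*(2*s + (s + 2)**2 + 5) + 3*18**(s + 2)*(s + 2)*(2*s + 7)*log(3) - 3*18**(s + 2)*(2*s + 7) + 3*18**(s + 2)*(2*s + 7)*log(3) + 3**(s + 2)*(2*s + 7)*(2*s + (s + 2)**2 + 5)*uppergamma(s + 2, 6))/((2*s + 7)*(2*s + (s + 2)**2 + 5))
  Re(s) > -7/2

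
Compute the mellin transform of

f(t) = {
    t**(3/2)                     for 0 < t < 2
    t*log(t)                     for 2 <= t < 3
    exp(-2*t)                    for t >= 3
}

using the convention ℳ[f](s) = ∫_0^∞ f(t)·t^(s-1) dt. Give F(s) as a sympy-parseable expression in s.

(-12**s*s*(2*s + 3)*log(4) - 12**s*(2*s + 3)*log(4) + 12**s*(4*s + 6) + 12**s*sqrt(2)*(4*s**2 + 8*s + 4) + 3*18**s*s*(2*s + 3)*log(3) + 18**s*(-6*s - 9) + 3*18**s*(2*s + 3)*log(3) + 3**s*(2*s + 3)*(s**2 + 2*s + 1)*uppergamma(s, 6))/(6**s*(2*s + 3)*(s**2 + 2*s + 1))
  Re(s) > -3/2

integrate the 3 segments split at 2, 3, then add the results
piece [0, 2): integrate t**(3/2) against the kernel
∫ t*log(t)·t^(s-1) over [2, 3)
the [3, ∞) slice contributes ∫ exp(-2*t)·t^(s-1) dt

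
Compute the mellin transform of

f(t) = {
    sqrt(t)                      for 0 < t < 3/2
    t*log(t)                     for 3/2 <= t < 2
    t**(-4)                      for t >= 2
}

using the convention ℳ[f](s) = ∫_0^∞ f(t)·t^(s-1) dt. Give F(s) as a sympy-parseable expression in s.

(-32*2**(2*s)*(s - 4)*(2*s + 1) + 3**s*s*(s - 4)*(2*s + 1)*(-24*log(3) + 24*log(2)) + 3**s*(s - 4)*(2*s + 1)*(-24*log(3) + 24*log(2)) + 24*3**s*(s - 4)*(2*s + 1) + 16*3**s*sqrt(6)*(s - 4)*(s**2 + 2*s + 1) + 32*4**s*s*(s - 4)*(2*s + 1)*log(2) + 32*4**s*(s - 4)*(2*s + 1)*log(2) - 4**s*(2*s + 1)*(s**2 + 2*s + 1))/(16*2**s*(s - 4)*(2*s + 1)*(s**2 + 2*s + 1))
  -1/2 < Re(s) < 4

f breaks at 3/2, 2 into 3 integrals to sum
on [0, 3/2) integrate f = sqrt(t) against the kernel
on [3/2, 2): add ∫ t*log(t)·t^(s-1) dt
on [2, ∞): add ∫ t**(-4)·t^(s-1) dt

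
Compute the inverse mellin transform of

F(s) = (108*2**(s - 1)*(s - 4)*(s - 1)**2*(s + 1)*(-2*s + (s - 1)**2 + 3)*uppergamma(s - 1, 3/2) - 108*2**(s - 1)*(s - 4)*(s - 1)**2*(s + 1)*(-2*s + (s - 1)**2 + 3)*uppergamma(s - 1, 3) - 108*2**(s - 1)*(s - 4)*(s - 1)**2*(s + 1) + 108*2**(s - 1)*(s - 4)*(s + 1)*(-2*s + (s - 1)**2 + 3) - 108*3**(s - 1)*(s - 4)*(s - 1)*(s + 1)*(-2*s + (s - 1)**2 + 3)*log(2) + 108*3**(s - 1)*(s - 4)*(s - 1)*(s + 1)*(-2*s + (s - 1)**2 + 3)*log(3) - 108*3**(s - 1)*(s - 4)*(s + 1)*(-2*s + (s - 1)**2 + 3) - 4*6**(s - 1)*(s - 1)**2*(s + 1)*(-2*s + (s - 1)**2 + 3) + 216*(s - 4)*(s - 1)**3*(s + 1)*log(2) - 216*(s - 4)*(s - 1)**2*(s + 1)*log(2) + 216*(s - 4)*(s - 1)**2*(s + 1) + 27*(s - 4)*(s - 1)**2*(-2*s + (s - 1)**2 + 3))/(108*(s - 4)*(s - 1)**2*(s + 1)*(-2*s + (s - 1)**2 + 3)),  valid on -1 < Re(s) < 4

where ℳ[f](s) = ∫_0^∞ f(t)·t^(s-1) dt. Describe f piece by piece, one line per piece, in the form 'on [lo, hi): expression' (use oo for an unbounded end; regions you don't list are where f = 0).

on [0, 1): t/4
on [1, 2): 2*log(t/2)/t**2
on [2, 3): log(t/2)/t
on [3, 6): exp(-t/2)/t
on [6, oo): 8/t**4

back out the shared t-power: t**2/4 on [0, 1); 2*log(t/2)/t on [1, 2); log(t/2) on [2, 3); …
peel off the common scale on t: t**2 on [0, 1/2); log(t)/t on [1/2, 1); log(t) on [1, 3/2); …
breakpoints 1, 2, 3, 6: one integral from each of the 5 segments
piece [0, 1): integrate t/4 against the kernel
[1, 2) adds the kernel integral of 2*log(t/2)/t**2
between 2 and 3 the integrand is log(t/2)/t·t^(s-1)
for t in [3, 6): the term is ∫ exp(-t/2)/t·t^(s-1)
∫ 8/t**4·t^(s-1) over [6, ∞)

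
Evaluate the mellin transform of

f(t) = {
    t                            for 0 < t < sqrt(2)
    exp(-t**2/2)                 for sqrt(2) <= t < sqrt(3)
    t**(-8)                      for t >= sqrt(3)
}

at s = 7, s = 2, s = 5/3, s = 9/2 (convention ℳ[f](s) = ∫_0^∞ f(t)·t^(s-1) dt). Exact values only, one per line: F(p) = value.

undo the power substitution: sqrt(t) on [0, 2); exp(-t/2) on [2, 3); t**(-4) on [3, ∞)
treat the 3 regions marked off by sqrt(2), sqrt(3) separately and sum
∫ t·t^(s-1) over [0, sqrt(2))
segment [sqrt(2), sqrt(3)) carries exp(-t**2/2); integrate it
on [sqrt(3), ∞): add ∫ t**(-8)·t^(s-1) dt

F(7) = -39*sqrt(3)*exp(-3/2) - 15*sqrt(2)*sqrt(pi)*erfc(sqrt(6)/2)/2 + sqrt(3)/3 + 2 + 15*sqrt(2)*sqrt(pi)*erfc(1)/2 + 29*sqrt(2)*exp(-1)
F(2) = -exp(-3/2) + 1/162 + exp(-1) + 2*sqrt(2)/3
F(5/3) = -2**(5/6)*uppergamma(5/6, 3/2)/2 + 3**(5/6)/513 + 2**(5/6)*uppergamma(5/6, 1)/2 + 3*2**(1/3)/4
F(9/2) = -2*2**(1/4)*uppergamma(9/4, 3/2) + 2*3**(1/4)/63 + 8*2**(3/4)/11 + 2*2**(1/4)*uppergamma(9/4, 1)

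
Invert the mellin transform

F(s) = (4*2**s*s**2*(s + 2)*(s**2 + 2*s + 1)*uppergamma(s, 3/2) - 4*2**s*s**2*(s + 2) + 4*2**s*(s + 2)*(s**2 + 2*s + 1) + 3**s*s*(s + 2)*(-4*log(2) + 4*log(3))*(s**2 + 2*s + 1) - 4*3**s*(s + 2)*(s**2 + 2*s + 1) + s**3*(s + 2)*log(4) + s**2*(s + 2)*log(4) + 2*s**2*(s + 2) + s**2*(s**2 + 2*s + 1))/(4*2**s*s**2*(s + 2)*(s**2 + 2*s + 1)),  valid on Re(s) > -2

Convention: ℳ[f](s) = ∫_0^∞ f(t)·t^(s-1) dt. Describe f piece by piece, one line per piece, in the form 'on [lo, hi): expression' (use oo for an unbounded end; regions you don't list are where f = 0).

cuts at 1/2, 1, 3/2: linearity sums the 4 kernel integrals
on [0, 1/2) integrate f = t**2 against the kernel
segment 1/2 to 1 holds t*log(t); add its integral
∫ over [1, 3/2) of log(t)·t^(s-1) joins the sum
piece [3/2, ∞): integrate exp(-t) against the kernel

on [0, 1/2): t**2
on [1/2, 1): t*log(t)
on [1, 3/2): log(t)
on [3/2, oo): exp(-t)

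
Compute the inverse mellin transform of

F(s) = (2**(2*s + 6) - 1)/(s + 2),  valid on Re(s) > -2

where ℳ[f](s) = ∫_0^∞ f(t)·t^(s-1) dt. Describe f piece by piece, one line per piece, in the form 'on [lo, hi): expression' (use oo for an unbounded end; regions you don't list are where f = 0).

linearity at 1 turns ℳ[f](s) into 2 summed integrals
between 0 and 1 the integrand is 3*t**2·t^(s-1)
for t in [1, 4): the term is ∫ 4*t**2·t^(s-1)

on [0, 1): 3*t**2
on [1, 4): 4*t**2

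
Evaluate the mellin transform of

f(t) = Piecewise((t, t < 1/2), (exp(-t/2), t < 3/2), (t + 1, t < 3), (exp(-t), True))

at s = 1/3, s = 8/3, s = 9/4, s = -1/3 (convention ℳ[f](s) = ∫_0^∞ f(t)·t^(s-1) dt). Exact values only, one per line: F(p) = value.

split f at 1/2, 3/2, 3: ℳ[f](s) collects 4 kernel integrals
[0, 1/2) adds the kernel integral of t
piece [1/2, 3/2): integrate exp(-t/2) against the kernel
segment 3/2 to 3 holds (t + 1); add its integral
between 3 and ∞ the integrand is exp(-t)·t^(s-1)

F(1/3) = -33*2**(2/3)*3**(1/3)/16 - 2**(1/3)*uppergamma(1/3, 3/4) + uppergamma(1/3, 3) + 3*2**(2/3)/16 + 2**(1/3)*uppergamma(1/3, 1/4) + 21*3**(1/3)/4
F(8/3) = 2**(1/3)*(-2816*2**(1/3)*uppergamma(8/3, 3/4) - 621*3**(2/3) + 12 + 352*2**(2/3)*uppergamma(8/3, 3) + 2816*2**(1/3)*uppergamma(8/3, 1/4) + 3780*6**(2/3))/704
F(9/4) = -4*2**(1/4)*uppergamma(9/4, 3/4) - 53*2**(3/4)*3**(1/4)/52 + 2**(3/4)/52 + uppergamma(9/4, 3) + 4*2**(1/4)*uppergamma(9/4, 1/4) + 160*3**(1/4)/13
F(-1/3) = 2**(1/3)*(-2*2**(1/3)*uppergamma(-1/3, 3/4) + 2*2**(2/3)*uppergamma(-1/3, 3) + 3**(2/3) + 3 + 2*2**(1/3)*uppergamma(-1/3, 1/4) + 6**(2/3))/4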